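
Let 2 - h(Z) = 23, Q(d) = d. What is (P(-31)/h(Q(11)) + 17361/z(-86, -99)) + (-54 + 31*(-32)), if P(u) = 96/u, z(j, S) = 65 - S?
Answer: -33452463/35588 ≈ -939.99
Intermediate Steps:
h(Z) = -21 (h(Z) = 2 - 1*23 = 2 - 23 = -21)
(P(-31)/h(Q(11)) + 17361/z(-86, -99)) + (-54 + 31*(-32)) = ((96/(-31))/(-21) + 17361/(65 - 1*(-99))) + (-54 + 31*(-32)) = ((96*(-1/31))*(-1/21) + 17361/(65 + 99)) + (-54 - 992) = (-96/31*(-1/21) + 17361/164) - 1046 = (32/217 + 17361*(1/164)) - 1046 = (32/217 + 17361/164) - 1046 = 3772585/35588 - 1046 = -33452463/35588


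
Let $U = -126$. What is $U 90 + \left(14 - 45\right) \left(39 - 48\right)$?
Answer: $-11061$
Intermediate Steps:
$U 90 + \left(14 - 45\right) \left(39 - 48\right) = \left(-126\right) 90 + \left(14 - 45\right) \left(39 - 48\right) = -11340 - -279 = -11340 + 279 = -11061$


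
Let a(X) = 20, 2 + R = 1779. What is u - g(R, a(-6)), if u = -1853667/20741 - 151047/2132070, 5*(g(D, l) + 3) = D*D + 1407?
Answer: -9314673316106057/14740421290 ≈ -6.3191e+5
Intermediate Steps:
R = 1777 (R = -2 + 1779 = 1777)
g(D, l) = 1392/5 + D**2/5 (g(D, l) = -3 + (D*D + 1407)/5 = -3 + (D**2 + 1407)/5 = -3 + (1407 + D**2)/5 = -3 + (1407/5 + D**2/5) = 1392/5 + D**2/5)
u = -1318426888839/14740421290 (u = -1853667*1/20741 - 151047*1/2132070 = -1853667/20741 - 50349/710690 = -1318426888839/14740421290 ≈ -89.443)
u - g(R, a(-6)) = -1318426888839/14740421290 - (1392/5 + (1/5)*1777**2) = -1318426888839/14740421290 - (1392/5 + (1/5)*3157729) = -1318426888839/14740421290 - (1392/5 + 3157729/5) = -1318426888839/14740421290 - 1*3159121/5 = -1318426888839/14740421290 - 3159121/5 = -9314673316106057/14740421290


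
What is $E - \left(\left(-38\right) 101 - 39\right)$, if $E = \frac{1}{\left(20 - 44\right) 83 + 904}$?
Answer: $\frac{4218175}{1088} \approx 3877.0$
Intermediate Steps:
$E = - \frac{1}{1088}$ ($E = \frac{1}{\left(-24\right) 83 + 904} = \frac{1}{-1992 + 904} = \frac{1}{-1088} = - \frac{1}{1088} \approx -0.00091912$)
$E - \left(\left(-38\right) 101 - 39\right) = - \frac{1}{1088} - \left(\left(-38\right) 101 - 39\right) = - \frac{1}{1088} - \left(-3838 - 39\right) = - \frac{1}{1088} - -3877 = - \frac{1}{1088} + 3877 = \frac{4218175}{1088}$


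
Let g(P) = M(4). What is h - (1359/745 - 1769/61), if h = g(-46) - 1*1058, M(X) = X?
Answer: -764984/745 ≈ -1026.8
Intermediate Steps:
g(P) = 4
h = -1054 (h = 4 - 1*1058 = 4 - 1058 = -1054)
h - (1359/745 - 1769/61) = -1054 - (1359/745 - 1769/61) = -1054 - (1359*(1/745) - 1769*1/61) = -1054 - (1359/745 - 29) = -1054 - 1*(-20246/745) = -1054 + 20246/745 = -764984/745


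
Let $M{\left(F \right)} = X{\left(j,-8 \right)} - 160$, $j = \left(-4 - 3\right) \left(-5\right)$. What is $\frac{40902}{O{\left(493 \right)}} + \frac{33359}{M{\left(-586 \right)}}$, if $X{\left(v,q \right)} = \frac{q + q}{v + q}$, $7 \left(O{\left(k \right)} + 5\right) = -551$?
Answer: $- \frac{884631801}{1270448} \approx -696.31$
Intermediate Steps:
$j = 35$ ($j = \left(-7\right) \left(-5\right) = 35$)
$O{\left(k \right)} = - \frac{586}{7}$ ($O{\left(k \right)} = -5 + \frac{1}{7} \left(-551\right) = -5 - \frac{551}{7} = - \frac{586}{7}$)
$X{\left(v,q \right)} = \frac{2 q}{q + v}$
$M{\left(F \right)} = - \frac{4336}{27}$ ($M{\left(F \right)} = 2 \left(-8\right) \frac{1}{-8 + 35} - 160 = 2 \left(-8\right) \frac{1}{27} - 160 = - \frac{16}{27} - 160 = - \frac{4336}{27}$)
$\frac{40902}{O{\left(493 \right)}} + \frac{33359}{M{\left(-586 \right)}} = \frac{40902}{- \frac{586}{7}} + \frac{33359}{- \frac{4336}{27}} = 40902 \left(- \frac{7}{586}\right) + 33359 \left(- \frac{27}{4336}\right) = - \frac{143157}{293} - \frac{900693}{4336} = - \frac{884631801}{1270448}$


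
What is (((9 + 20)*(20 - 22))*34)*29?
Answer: -57188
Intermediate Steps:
(((9 + 20)*(20 - 22))*34)*29 = ((29*(-2))*34)*29 = -58*34*29 = -1972*29 = -57188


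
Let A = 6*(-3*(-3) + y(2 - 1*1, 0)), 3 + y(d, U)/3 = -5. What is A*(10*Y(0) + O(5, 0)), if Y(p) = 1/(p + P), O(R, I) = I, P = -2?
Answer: 450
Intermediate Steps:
y(d, U) = -24 (y(d, U) = -9 + 3*(-5) = -9 - 15 = -24)
Y(p) = 1/(-2 + p) (Y(p) = 1/(p - 2) = 1/(-2 + p))
A = -90 (A = 6*(-3*(-3) - 24) = 6*(9 - 24) = 6*(-15) = -90)
A*(10*Y(0) + O(5, 0)) = -90*(10/(-2 + 0) + 0) = -90*(10/(-2) + 0) = -90*(10*(-1/2) + 0) = -90*(-5 + 0) = -90*(-5) = 450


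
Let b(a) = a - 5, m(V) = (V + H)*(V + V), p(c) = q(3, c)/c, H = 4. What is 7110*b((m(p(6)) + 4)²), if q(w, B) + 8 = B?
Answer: -165110/9 ≈ -18346.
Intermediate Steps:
q(w, B) = -8 + B
p(c) = (-8 + c)/c
m(V) = 2*V*(4 + V) (m(V) = (V + 4)*(V + V) = (4 + V)*(2*V) = 2*V*(4 + V))
b(a) = -5 + a
7110*b((m(p(6)) + 4)²) = 7110*(-5 + (2*((-8 + 6)/6)*(4 + (-8 + 6)/6) + 4)²) = 7110*(-5 + (2*((⅙)*(-2))*(4 + (⅙)*(-2)) + 4)²) = 7110*(-5 + (2*(-⅓)*(4 - ⅓) + 4)²) = 7110*(-5 + (2*(-⅓)*(11/3) + 4)²) = 7110*(-5 + (-22/9 + 4)²) = 7110*(-5 + (14/9)²) = 7110*(-5 + 196/81) = 7110*(-209/81) = -165110/9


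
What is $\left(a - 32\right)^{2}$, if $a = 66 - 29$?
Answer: $25$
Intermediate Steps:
$a = 37$ ($a = 66 - 29 = 37$)
$\left(a - 32\right)^{2} = \left(37 - 32\right)^{2} = 5^{2} = 25$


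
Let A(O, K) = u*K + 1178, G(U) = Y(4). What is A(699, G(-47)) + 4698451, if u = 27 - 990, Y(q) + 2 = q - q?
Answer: 4701555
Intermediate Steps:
Y(q) = -2 (Y(q) = -2 + (q - q) = -2 + 0 = -2)
G(U) = -2
u = -963
A(O, K) = 1178 - 963*K (A(O, K) = -963*K + 1178 = 1178 - 963*K)
A(699, G(-47)) + 4698451 = (1178 - 963*(-2)) + 4698451 = (1178 + 1926) + 4698451 = 3104 + 4698451 = 4701555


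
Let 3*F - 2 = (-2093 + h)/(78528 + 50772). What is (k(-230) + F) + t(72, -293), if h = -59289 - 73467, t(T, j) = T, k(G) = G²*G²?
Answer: 1085503267052551/387900 ≈ 2.7984e+9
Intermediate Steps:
k(G) = G⁴
h = -132756
F = 123751/387900 (F = ⅔ + ((-2093 - 132756)/(78528 + 50772))/3 = ⅔ + (-134849/129300)/3 = ⅔ + (-134849*1/129300)/3 = ⅔ + (⅓)*(-134849/129300) = ⅔ - 134849/387900 = 123751/387900 ≈ 0.31903)
(k(-230) + F) + t(72, -293) = ((-230)⁴ + 123751/387900) + 72 = (2798410000 + 123751/387900) + 72 = 1085503239123751/387900 + 72 = 1085503267052551/387900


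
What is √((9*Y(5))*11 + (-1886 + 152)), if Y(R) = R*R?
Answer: √741 ≈ 27.221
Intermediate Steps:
Y(R) = R²
√((9*Y(5))*11 + (-1886 + 152)) = √((9*5²)*11 + (-1886 + 152)) = √((9*25)*11 - 1734) = √(225*11 - 1734) = √(2475 - 1734) = √741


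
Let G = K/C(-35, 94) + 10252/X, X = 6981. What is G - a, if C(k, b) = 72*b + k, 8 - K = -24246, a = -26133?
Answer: 1228569650599/47003073 ≈ 26138.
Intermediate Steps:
K = 24254 (K = 8 - 1*(-24246) = 8 + 24246 = 24254)
C(k, b) = k + 72*b
G = 238343890/47003073 (G = 24254/(-35 + 72*94) + 10252/6981 = 24254/(-35 + 6768) + 10252*(1/6981) = 24254/6733 + 10252/6981 = 238343890/47003073 ≈ 5.0708)
G - a = 238343890/47003073 - 1*(-26133) = 238343890/47003073 + 26133 = 1228569650599/47003073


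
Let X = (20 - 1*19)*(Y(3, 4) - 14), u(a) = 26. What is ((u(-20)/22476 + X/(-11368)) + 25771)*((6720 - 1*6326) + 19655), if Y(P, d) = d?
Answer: 5500673502029831/10646132 ≈ 5.1668e+8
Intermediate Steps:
X = -10 (X = (20 - 1*19)*(4 - 14) = (20 - 19)*(-10) = 1*(-10) = -10)
((u(-20)/22476 + X/(-11368)) + 25771)*((6720 - 1*6326) + 19655) = ((26/22476 - 10/(-11368)) + 25771)*((6720 - 1*6326) + 19655) = ((26*(1/22476) - 10*(-1/11368)) + 25771)*((6720 - 6326) + 19655) = ((13/11238 + 5/5684) + 25771)*(394 + 19655) = (65041/31938396 + 25771)*20049 = (823084468357/31938396)*20049 = 5500673502029831/10646132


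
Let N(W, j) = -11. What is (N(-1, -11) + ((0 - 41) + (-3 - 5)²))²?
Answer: 144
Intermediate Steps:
(N(-1, -11) + ((0 - 41) + (-3 - 5)²))² = (-11 + ((0 - 41) + (-3 - 5)²))² = (-11 + (-41 + (-8)²))² = (-11 + (-41 + 64))² = (-11 + 23)² = 12² = 144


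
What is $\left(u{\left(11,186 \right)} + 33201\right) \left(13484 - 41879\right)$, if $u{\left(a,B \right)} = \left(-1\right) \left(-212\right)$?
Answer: $-948762135$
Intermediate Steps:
$u{\left(a,B \right)} = 212$
$\left(u{\left(11,186 \right)} + 33201\right) \left(13484 - 41879\right) = \left(212 + 33201\right) \left(13484 - 41879\right) = 33413 \left(-28395\right) = -948762135$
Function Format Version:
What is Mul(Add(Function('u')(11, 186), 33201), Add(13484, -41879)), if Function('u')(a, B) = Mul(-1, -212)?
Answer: -948762135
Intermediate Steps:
Function('u')(a, B) = 212
Mul(Add(Function('u')(11, 186), 33201), Add(13484, -41879)) = Mul(Add(212, 33201), Add(13484, -41879)) = Mul(33413, -28395) = -948762135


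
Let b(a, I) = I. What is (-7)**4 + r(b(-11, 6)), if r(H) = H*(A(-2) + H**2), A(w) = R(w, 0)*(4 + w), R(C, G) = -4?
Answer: 2569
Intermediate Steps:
A(w) = -16 - 4*w (A(w) = -4*(4 + w) = -16 - 4*w)
r(H) = H*(-8 + H**2) (r(H) = H*((-16 - 4*(-2)) + H**2) = H*((-16 + 8) + H**2) = H*(-8 + H**2))
(-7)**4 + r(b(-11, 6)) = (-7)**4 + 6*(-8 + 6**2) = 2401 + 6*(-8 + 36) = 2401 + 6*28 = 2401 + 168 = 2569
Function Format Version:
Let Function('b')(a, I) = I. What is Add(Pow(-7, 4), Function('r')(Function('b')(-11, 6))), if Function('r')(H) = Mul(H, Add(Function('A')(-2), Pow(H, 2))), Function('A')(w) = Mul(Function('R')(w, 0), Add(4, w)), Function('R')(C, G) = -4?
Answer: 2569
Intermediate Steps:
Function('A')(w) = Add(-16, Mul(-4, w)) (Function('A')(w) = Mul(-4, Add(4, w)) = Add(-16, Mul(-4, w)))
Function('r')(H) = Mul(H, Add(-8, Pow(H, 2))) (Function('r')(H) = Mul(H, Add(Add(-16, Mul(-4, -2)), Pow(H, 2))) = Mul(H, Add(Add(-16, 8), Pow(H, 2))) = Mul(H, Add(-8, Pow(H, 2))))
Add(Pow(-7, 4), Function('r')(Function('b')(-11, 6))) = Add(Pow(-7, 4), Mul(6, Add(-8, Pow(6, 2)))) = Add(2401, Mul(6, Add(-8, 36))) = Add(2401, Mul(6, 28)) = Add(2401, 168) = 2569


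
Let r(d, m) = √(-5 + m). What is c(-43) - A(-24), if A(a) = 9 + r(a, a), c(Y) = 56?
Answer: 47 - I*√29 ≈ 47.0 - 5.3852*I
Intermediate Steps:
A(a) = 9 + √(-5 + a)
c(-43) - A(-24) = 56 - (9 + √(-5 - 24)) = 56 - (9 + √(-29)) = 56 - (9 + I*√29) = 56 + (-9 - I*√29) = 47 - I*√29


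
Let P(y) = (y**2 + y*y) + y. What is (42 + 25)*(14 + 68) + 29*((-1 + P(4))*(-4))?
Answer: 1434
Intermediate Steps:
P(y) = y + 2*y**2 (P(y) = (y**2 + y**2) + y = 2*y**2 + y = y + 2*y**2)
(42 + 25)*(14 + 68) + 29*((-1 + P(4))*(-4)) = (42 + 25)*(14 + 68) + 29*((-1 + 4*(1 + 2*4))*(-4)) = 67*82 + 29*((-1 + 4*(1 + 8))*(-4)) = 5494 + 29*((-1 + 4*9)*(-4)) = 5494 + 29*((-1 + 36)*(-4)) = 5494 + 29*(35*(-4)) = 5494 + 29*(-140) = 5494 - 4060 = 1434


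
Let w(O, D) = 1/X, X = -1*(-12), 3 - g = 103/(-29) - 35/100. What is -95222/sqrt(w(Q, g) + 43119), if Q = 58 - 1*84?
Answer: -190444*sqrt(1552287)/517429 ≈ -458.57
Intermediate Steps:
Q = -26 (Q = 58 - 84 = -26)
g = 4003/580 (g = 3 - (103/(-29) - 35/100) = 3 - (103*(-1/29) - 35*1/100) = 3 - (-103/29 - 7/20) = 3 - 1*(-2263/580) = 3 + 2263/580 = 4003/580 ≈ 6.9017)
X = 12
w(O, D) = 1/12
-95222/sqrt(w(Q, g) + 43119) = -95222/sqrt(1/12 + 43119) = -95222*2*sqrt(1552287)/517429 = -190444*sqrt(1552287)/517429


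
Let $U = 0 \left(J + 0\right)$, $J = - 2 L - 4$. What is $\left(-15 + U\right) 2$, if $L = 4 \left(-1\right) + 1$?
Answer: $-30$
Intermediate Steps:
$L = -3$ ($L = -4 + 1 = -3$)
$J = 2$ ($J = \left(-2\right) \left(-3\right) - 4 = 6 - 4 = 2$)
$U = 0$ ($U = 0 \left(2 + 0\right) = 0 \cdot 2 = 0$)
$\left(-15 + U\right) 2 = \left(-15 + 0\right) 2 = \left(-15\right) 2 = -30$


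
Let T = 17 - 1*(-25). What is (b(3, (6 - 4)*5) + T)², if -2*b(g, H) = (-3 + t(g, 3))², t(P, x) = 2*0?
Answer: 5625/4 ≈ 1406.3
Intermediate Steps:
t(P, x) = 0
b(g, H) = -9/2 (b(g, H) = -(-3 + 0)²/2 = -½*(-3)² = -½*9 = -9/2)
T = 42 (T = 17 + 25 = 42)
(b(3, (6 - 4)*5) + T)² = (-9/2 + 42)² = (75/2)² = 5625/4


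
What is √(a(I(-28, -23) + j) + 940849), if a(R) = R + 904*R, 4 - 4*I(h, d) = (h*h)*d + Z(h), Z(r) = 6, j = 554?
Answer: √22086026/2 ≈ 2349.8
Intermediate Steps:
I(h, d) = -½ - d*h²/4 (I(h, d) = 1 - ((h*h)*d + 6)/4 = 1 - (h²*d + 6)/4 = 1 - (d*h² + 6)/4 = 1 - (6 + d*h²)/4 = 1 + (-3/2 - d*h²/4) = -½ - d*h²/4)
a(R) = 905*R
√(a(I(-28, -23) + j) + 940849) = √(905*((-½ - ¼*(-23)*(-28)²) + 554) + 940849) = √(905*((-½ - ¼*(-23)*784) + 554) + 940849) = √(905*((-½ + 4508) + 554) + 940849) = √(905*(9015/2 + 554) + 940849) = √(905*(10123/2) + 940849) = √(9161315/2 + 940849) = √(11043013/2) = √22086026/2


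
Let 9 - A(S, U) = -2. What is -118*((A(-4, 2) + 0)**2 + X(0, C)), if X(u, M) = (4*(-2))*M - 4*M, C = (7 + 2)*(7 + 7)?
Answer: 164138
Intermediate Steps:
A(S, U) = 11 (A(S, U) = 9 - 1*(-2) = 9 + 2 = 11)
C = 126 (C = 9*14 = 126)
X(u, M) = -12*M (X(u, M) = -8*M - 4*M = -12*M)
-118*((A(-4, 2) + 0)**2 + X(0, C)) = -118*((11 + 0)**2 - 12*126) = -118*(11**2 - 1512) = -118*(121 - 1512) = -118*(-1391) = 164138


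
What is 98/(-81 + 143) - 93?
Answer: -2834/31 ≈ -91.419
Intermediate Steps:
98/(-81 + 143) - 93 = 98/62 - 93 = 98*(1/62) - 93 = 49/31 - 93 = -2834/31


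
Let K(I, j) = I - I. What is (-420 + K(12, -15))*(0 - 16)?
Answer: 6720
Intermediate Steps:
K(I, j) = 0
(-420 + K(12, -15))*(0 - 16) = (-420 + 0)*(0 - 16) = -420*(-16) = 6720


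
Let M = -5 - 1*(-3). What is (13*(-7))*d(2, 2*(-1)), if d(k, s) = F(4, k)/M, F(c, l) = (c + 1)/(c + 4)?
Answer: 455/16 ≈ 28.438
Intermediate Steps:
F(c, l) = (1 + c)/(4 + c)
M = -2 (M = -5 + 3 = -2)
d(k, s) = -5/16 (d(k, s) = ((1 + 4)/(4 + 4))/(-2) = (5/8)*(-1/2) = -5/16)
(13*(-7))*d(2, 2*(-1)) = (13*(-7))*(-5/16) = -91*(-5/16) = 455/16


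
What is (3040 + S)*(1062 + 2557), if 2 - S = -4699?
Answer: 28014679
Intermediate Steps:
S = 4701 (S = 2 - 1*(-4699) = 2 + 4699 = 4701)
(3040 + S)*(1062 + 2557) = (3040 + 4701)*(1062 + 2557) = 7741*3619 = 28014679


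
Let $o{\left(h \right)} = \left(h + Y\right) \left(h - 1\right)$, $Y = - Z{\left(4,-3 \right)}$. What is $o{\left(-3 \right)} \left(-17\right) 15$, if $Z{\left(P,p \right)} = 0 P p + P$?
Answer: $-7140$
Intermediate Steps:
$Z{\left(P,p \right)} = P$ ($Z{\left(P,p \right)} = 0 p + P = 0 + P = P$)
$Y = -4$ ($Y = \left(-1\right) 4 = -4$)
$o{\left(h \right)} = \left(-1 + h\right) \left(-4 + h\right)$ ($o{\left(h \right)} = \left(h - 4\right) \left(h - 1\right) = \left(-4 + h\right) \left(-1 + h\right) = \left(-1 + h\right) \left(-4 + h\right)$)
$o{\left(-3 \right)} \left(-17\right) 15 = \left(4 + \left(-3\right)^{2} - -15\right) \left(-17\right) 15 = \left(4 + 9 + 15\right) \left(-17\right) 15 = 28 \left(-17\right) 15 = \left(-476\right) 15 = -7140$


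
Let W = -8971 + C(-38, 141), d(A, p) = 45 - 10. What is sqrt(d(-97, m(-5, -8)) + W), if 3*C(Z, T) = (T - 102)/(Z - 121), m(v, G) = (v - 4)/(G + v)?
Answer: I*sqrt(225913083)/159 ≈ 94.531*I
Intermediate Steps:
m(v, G) = (-4 + v)/(G + v)
C(Z, T) = (-102 + T)/(3*(-121 + Z)) (C(Z, T) = ((T - 102)/(Z - 121))/3 = ((-102 + T)/(-121 + Z))/3 = (-102 + T)/(3*(-121 + Z)))
d(A, p) = 35
W = -1426402/159 (W = -8971 + (-102 + 141)/(3*(-121 - 38)) = -8971 + (1/3)*39/(-159) = -8971 + (1/3)*(-1/159)*39 = -8971 - 13/159 = -1426402/159 ≈ -8971.1)
sqrt(d(-97, m(-5, -8)) + W) = sqrt(35 - 1426402/159) = sqrt(-1420837/159) = I*sqrt(225913083)/159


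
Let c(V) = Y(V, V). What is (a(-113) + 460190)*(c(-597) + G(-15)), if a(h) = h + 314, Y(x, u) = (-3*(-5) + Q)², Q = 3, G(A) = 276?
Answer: 276234600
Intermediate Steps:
Y(x, u) = 324 (Y(x, u) = (-3*(-5) + 3)² = (15 + 3)² = 18² = 324)
a(h) = 314 + h
c(V) = 324
(a(-113) + 460190)*(c(-597) + G(-15)) = ((314 - 113) + 460190)*(324 + 276) = (201 + 460190)*600 = 460391*600 = 276234600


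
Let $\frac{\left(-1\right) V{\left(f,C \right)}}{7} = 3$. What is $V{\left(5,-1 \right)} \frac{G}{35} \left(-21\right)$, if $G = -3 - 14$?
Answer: $- \frac{1071}{5} \approx -214.2$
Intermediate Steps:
$V{\left(f,C \right)} = -21$ ($V{\left(f,C \right)} = \left(-7\right) 3 = -21$)
$G = -17$
$V{\left(5,-1 \right)} \frac{G}{35} \left(-21\right) = - 21 \left(- \frac{17}{35}\right) \left(-21\right) = - 21 \left(\left(-17\right) \frac{1}{35}\right) \left(-21\right) = \left(-21\right) \left(- \frac{17}{35}\right) \left(-21\right) = \frac{51}{5} \left(-21\right) = - \frac{1071}{5}$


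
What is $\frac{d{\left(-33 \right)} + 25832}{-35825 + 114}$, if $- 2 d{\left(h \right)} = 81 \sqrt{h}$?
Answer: $- \frac{25832}{35711} + \frac{81 i \sqrt{33}}{71422} \approx -0.72336 + 0.0065149 i$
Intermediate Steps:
$d{\left(h \right)} = - \frac{81 \sqrt{h}}{2}$
$\frac{d{\left(-33 \right)} + 25832}{-35825 + 114} = \frac{- \frac{81 \sqrt{-33}}{2} + 25832}{-35825 + 114} = \frac{- \frac{81 i \sqrt{33}}{2} + 25832}{-35711} = \left(- \frac{81 i \sqrt{33}}{2} + 25832\right) \left(- \frac{1}{35711}\right) = \left(25832 - \frac{81 i \sqrt{33}}{2}\right) \left(- \frac{1}{35711}\right) = - \frac{25832}{35711} + \frac{81 i \sqrt{33}}{71422}$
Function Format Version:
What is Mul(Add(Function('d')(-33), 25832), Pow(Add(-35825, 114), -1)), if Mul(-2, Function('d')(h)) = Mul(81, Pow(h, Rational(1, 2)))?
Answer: Add(Rational(-25832, 35711), Mul(Rational(81, 71422), I, Pow(33, Rational(1, 2)))) ≈ Add(-0.72336, Mul(0.0065149, I))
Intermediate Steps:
Function('d')(h) = Mul(Rational(-81, 2), Pow(h, Rational(1, 2))) (Function('d')(h) = Mul(Rational(-1, 2), Mul(81, Pow(h, Rational(1, 2)))) = Mul(Rational(-81, 2), Pow(h, Rational(1, 2))))
Mul(Add(Function('d')(-33), 25832), Pow(Add(-35825, 114), -1)) = Mul(Add(Mul(Rational(-81, 2), Pow(-33, Rational(1, 2))), 25832), Pow(Add(-35825, 114), -1)) = Mul(Add(Mul(Rational(-81, 2), Mul(I, Pow(33, Rational(1, 2)))), 25832), Pow(-35711, -1)) = Mul(Add(Mul(Rational(-81, 2), I, Pow(33, Rational(1, 2))), 25832), Rational(-1, 35711)) = Mul(Add(25832, Mul(Rational(-81, 2), I, Pow(33, Rational(1, 2)))), Rational(-1, 35711)) = Add(Rational(-25832, 35711), Mul(Rational(81, 71422), I, Pow(33, Rational(1, 2))))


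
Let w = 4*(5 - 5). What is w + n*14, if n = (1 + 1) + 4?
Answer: 84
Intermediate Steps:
w = 0 (w = 4*0 = 0)
n = 6 (n = 2 + 4 = 6)
w + n*14 = 0 + 6*14 = 0 + 84 = 84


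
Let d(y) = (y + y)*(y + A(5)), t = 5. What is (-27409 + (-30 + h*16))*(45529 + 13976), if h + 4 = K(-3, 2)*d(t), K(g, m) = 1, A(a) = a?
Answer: -1541358015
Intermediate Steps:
d(y) = 2*y*(5 + y) (d(y) = (y + y)*(y + 5) = (2*y)*(5 + y) = 2*y*(5 + y))
h = 96 (h = -4 + 1*(2*5*(5 + 5)) = -4 + 1*(2*5*10) = -4 + 1*100 = -4 + 100 = 96)
(-27409 + (-30 + h*16))*(45529 + 13976) = (-27409 + (-30 + 96*16))*(45529 + 13976) = (-27409 + (-30 + 1536))*59505 = (-27409 + 1506)*59505 = -25903*59505 = -1541358015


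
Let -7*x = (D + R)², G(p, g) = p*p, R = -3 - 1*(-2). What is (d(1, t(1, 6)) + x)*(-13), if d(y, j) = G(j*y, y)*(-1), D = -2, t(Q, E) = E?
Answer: 3393/7 ≈ 484.71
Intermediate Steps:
R = -1 (R = -3 + 2 = -1)
G(p, g) = p²
d(y, j) = -j²*y² (d(y, j) = (j*y)²*(-1) = (j²*y²)*(-1) = -j²*y²)
x = -9/7 (x = -(-2 - 1)²/7 = -⅐*(-3)² = -⅐*9 = -9/7 ≈ -1.2857)
(d(1, t(1, 6)) + x)*(-13) = (-1*6²*1² - 9/7)*(-13) = (-1*36*1 - 9/7)*(-13) = (-36 - 9/7)*(-13) = -261/7*(-13) = 3393/7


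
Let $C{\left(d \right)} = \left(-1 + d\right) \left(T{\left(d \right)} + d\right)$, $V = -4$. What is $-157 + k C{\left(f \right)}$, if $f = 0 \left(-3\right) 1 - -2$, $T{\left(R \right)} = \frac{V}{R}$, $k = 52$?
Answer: $-157$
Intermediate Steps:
$T{\left(R \right)} = - \frac{4}{R}$
$f = 2$ ($f = 0 \cdot 1 + 2 = 0 + 2 = 2$)
$C{\left(d \right)} = \left(-1 + d\right) \left(d - \frac{4}{d}\right)$ ($C{\left(d \right)} = \left(-1 + d\right) \left(- \frac{4}{d} + d\right) = \left(-1 + d\right) \left(d - \frac{4}{d}\right)$)
$-157 + k C{\left(f \right)} = -157 + 52 \left(-4 + 2^{2} - 2 + \frac{4}{2}\right) = -157 + 52 \left(-4 + 4 - 2 + 4 \cdot \frac{1}{2}\right) = -157 + 52 \left(-4 + 4 - 2 + 2\right) = -157 + 52 \cdot 0 = -157 + 0 = -157$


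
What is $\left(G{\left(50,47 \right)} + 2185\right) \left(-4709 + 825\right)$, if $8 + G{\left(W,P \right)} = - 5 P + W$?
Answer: $-7736928$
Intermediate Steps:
$G{\left(W,P \right)} = -8 + W - 5 P$ ($G{\left(W,P \right)} = -8 - \left(- W + 5 P\right) = -8 + W - 5 P$)
$\left(G{\left(50,47 \right)} + 2185\right) \left(-4709 + 825\right) = \left(\left(-8 + 50 - 235\right) + 2185\right) \left(-4709 + 825\right) = \left(\left(-8 + 50 - 235\right) + 2185\right) \left(-3884\right) = \left(-193 + 2185\right) \left(-3884\right) = 1992 \left(-3884\right) = -7736928$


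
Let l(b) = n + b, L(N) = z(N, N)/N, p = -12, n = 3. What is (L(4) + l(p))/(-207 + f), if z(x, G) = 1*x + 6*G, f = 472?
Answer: -2/265 ≈ -0.0075472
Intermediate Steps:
z(x, G) = x + 6*G
L(N) = 7 (L(N) = (N + 6*N)/N = (7*N)/N = 7)
l(b) = 3 + b
(L(4) + l(p))/(-207 + f) = (7 + (3 - 12))/(-207 + 472) = (7 - 9)/265 = -2*1/265 = -2/265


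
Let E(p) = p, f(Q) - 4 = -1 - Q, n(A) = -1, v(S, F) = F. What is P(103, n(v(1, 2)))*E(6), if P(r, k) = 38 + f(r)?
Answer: -372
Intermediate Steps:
f(Q) = 3 - Q (f(Q) = 4 + (-1 - Q) = 3 - Q)
P(r, k) = 41 - r (P(r, k) = 38 + (3 - r) = 41 - r)
P(103, n(v(1, 2)))*E(6) = (41 - 1*103)*6 = (41 - 103)*6 = -62*6 = -372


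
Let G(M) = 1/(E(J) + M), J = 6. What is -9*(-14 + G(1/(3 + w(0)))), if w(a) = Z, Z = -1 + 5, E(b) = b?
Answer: 5355/43 ≈ 124.53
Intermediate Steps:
Z = 4
w(a) = 4
G(M) = 1/(6 + M)
-9*(-14 + G(1/(3 + w(0)))) = -9*(-14 + 1/(6 + 1/(3 + 4))) = -9*(-14 + 1/(6 + 1/7)) = -9*(-14 + 1/(43/7)) = -9*(-14 + 7/43) = -9*(-595/43) = 5355/43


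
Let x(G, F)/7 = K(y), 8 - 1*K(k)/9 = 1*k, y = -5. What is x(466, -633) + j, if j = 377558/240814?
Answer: 98802112/120407 ≈ 820.57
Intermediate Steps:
K(k) = 72 - 9*k
x(G, F) = 819 (x(G, F) = 7*(72 - 9*(-5)) = 7*(72 + 45) = 7*117 = 819)
j = 188779/120407 (j = 377558*(1/240814) = 188779/120407 ≈ 1.5678)
x(466, -633) + j = 819 + 188779/120407 = 98802112/120407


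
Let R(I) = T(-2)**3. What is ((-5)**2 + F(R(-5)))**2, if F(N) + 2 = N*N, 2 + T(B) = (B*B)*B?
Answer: 1000046000529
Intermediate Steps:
T(B) = -2 + B**3 (T(B) = -2 + (B*B)*B = -2 + B**2*B = -2 + B**3)
R(I) = -1000 (R(I) = (-2 + (-2)**3)**3 = (-2 - 8)**3 = (-10)**3 = -1000)
F(N) = -2 + N**2 (F(N) = -2 + N*N = -2 + N**2)
((-5)**2 + F(R(-5)))**2 = ((-5)**2 + (-2 + (-1000)**2))**2 = (25 + (-2 + 1000000))**2 = (25 + 999998)**2 = 1000023**2 = 1000046000529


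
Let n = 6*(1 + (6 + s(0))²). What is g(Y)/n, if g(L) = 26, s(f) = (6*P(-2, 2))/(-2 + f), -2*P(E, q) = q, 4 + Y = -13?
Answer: 13/246 ≈ 0.052846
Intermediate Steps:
Y = -17 (Y = -4 - 13 = -17)
P(E, q) = -q/2
s(f) = -6/(-2 + f) (s(f) = (6*(-½*2))/(-2 + f) = (6*(-1))/(-2 + f) = -6/(-2 + f))
n = 492 (n = 6*(1 + (6 - 6/(-2 + 0))²) = 6*(1 + (6 - 6/(-2))²) = 6*(1 + (6 - 6*(-½))²) = 6*(1 + (6 + 3)²) = 6*(1 + 9²) = 6*(1 + 81) = 6*82 = 492)
g(Y)/n = 26/492 = 26*(1/492) = 13/246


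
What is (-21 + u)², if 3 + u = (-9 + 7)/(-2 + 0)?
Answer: 529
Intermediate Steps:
u = -2 (u = -3 + (-9 + 7)/(-2 + 0) = -3 - 2/(-2) = -3 - 2*(-½) = -3 + 1 = -2)
(-21 + u)² = (-21 - 2)² = (-23)² = 529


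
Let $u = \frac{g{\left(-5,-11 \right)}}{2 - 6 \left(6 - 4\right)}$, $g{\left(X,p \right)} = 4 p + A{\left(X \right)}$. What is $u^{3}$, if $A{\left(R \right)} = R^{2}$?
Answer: $\frac{6859}{1000} \approx 6.859$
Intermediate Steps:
$g{\left(X,p \right)} = X^{2} + 4 p$ ($g{\left(X,p \right)} = 4 p + X^{2} = X^{2} + 4 p$)
$u = \frac{19}{10}$ ($u = \frac{\left(-5\right)^{2} + 4 \left(-11\right)}{2 - 6 \left(6 - 4\right)} = \frac{25 - 44}{2 - 6 \left(6 - 4\right)} = - \frac{19}{2 - 12} = - \frac{19}{-10} = \left(-19\right) \left(- \frac{1}{10}\right) = \frac{19}{10} \approx 1.9$)
$u^{3} = \left(\frac{19}{10}\right)^{3} = \frac{6859}{1000}$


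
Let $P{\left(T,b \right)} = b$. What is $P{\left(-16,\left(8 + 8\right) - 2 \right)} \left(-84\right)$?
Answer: $-1176$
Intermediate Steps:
$P{\left(-16,\left(8 + 8\right) - 2 \right)} \left(-84\right) = \left(\left(8 + 8\right) - 2\right) \left(-84\right) = \left(16 - 2\right) \left(-84\right) = 14 \left(-84\right) = -1176$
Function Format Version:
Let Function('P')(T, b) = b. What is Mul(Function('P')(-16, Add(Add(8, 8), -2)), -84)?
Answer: -1176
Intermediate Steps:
Mul(Function('P')(-16, Add(Add(8, 8), -2)), -84) = Mul(Add(Add(8, 8), -2), -84) = Mul(Add(16, -2), -84) = Mul(14, -84) = -1176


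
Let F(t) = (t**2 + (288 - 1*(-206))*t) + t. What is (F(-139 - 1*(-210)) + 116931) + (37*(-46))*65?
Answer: 46487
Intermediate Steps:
F(t) = t**2 + 495*t (F(t) = (t**2 + (288 + 206)*t) + t = (t**2 + 494*t) + t = t**2 + 495*t)
(F(-139 - 1*(-210)) + 116931) + (37*(-46))*65 = ((-139 - 1*(-210))*(495 + (-139 - 1*(-210))) + 116931) + (37*(-46))*65 = ((-139 + 210)*(495 + (-139 + 210)) + 116931) - 1702*65 = (71*(495 + 71) + 116931) - 110630 = (71*566 + 116931) - 110630 = (40186 + 116931) - 110630 = 157117 - 110630 = 46487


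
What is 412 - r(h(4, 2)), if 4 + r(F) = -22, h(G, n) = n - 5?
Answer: 438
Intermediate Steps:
h(G, n) = -5 + n
r(F) = -26 (r(F) = -4 - 22 = -26)
412 - r(h(4, 2)) = 412 - 1*(-26) = 412 + 26 = 438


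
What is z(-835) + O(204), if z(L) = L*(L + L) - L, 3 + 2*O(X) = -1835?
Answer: 1394366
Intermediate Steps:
O(X) = -919 (O(X) = -3/2 + (1/2)*(-1835) = -3/2 - 1835/2 = -919)
z(L) = -L + 2*L**2 (z(L) = L*(2*L) - L = 2*L**2 - L = -L + 2*L**2)
z(-835) + O(204) = -835*(-1 + 2*(-835)) - 919 = -835*(-1 - 1670) - 919 = -835*(-1671) - 919 = 1395285 - 919 = 1394366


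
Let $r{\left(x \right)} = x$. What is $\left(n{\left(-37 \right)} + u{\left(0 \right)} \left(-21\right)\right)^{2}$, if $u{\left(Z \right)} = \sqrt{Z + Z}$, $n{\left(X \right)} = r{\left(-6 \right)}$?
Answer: $36$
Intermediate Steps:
$n{\left(X \right)} = -6$
$u{\left(Z \right)} = \sqrt{2} \sqrt{Z}$ ($u{\left(Z \right)} = \sqrt{2 Z} = \sqrt{2} \sqrt{Z}$)
$\left(n{\left(-37 \right)} + u{\left(0 \right)} \left(-21\right)\right)^{2} = \left(-6 + \sqrt{2} \sqrt{0} \left(-21\right)\right)^{2} = \left(-6 + \sqrt{2} \cdot 0 \left(-21\right)\right)^{2} = \left(-6 + 0 \left(-21\right)\right)^{2} = \left(-6 + 0\right)^{2} = \left(-6\right)^{2} = 36$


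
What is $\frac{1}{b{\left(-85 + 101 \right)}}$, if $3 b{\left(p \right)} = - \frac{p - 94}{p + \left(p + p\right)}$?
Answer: $\frac{24}{13} \approx 1.8462$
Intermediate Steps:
$b{\left(p \right)} = - \frac{-94 + p}{9 p}$ ($b{\left(p \right)} = \frac{\left(-1\right) \frac{p - 94}{p + \left(p + p\right)}}{3} = \frac{\left(-1\right) \frac{-94 + p}{p + 2 p}}{3} = \frac{\left(-1\right) \frac{-94 + p}{3 p}}{3} = \frac{\left(- \frac{1}{3}\right) \frac{1}{p} \left(-94 + p\right)}{3} = - \frac{-94 + p}{9 p}$)
$\frac{1}{b{\left(-85 + 101 \right)}} = \frac{1}{\frac{1}{9} \frac{1}{-85 + 101} \left(94 - \left(-85 + 101\right)\right)} = \frac{1}{\frac{1}{9} \cdot \frac{1}{16} \left(94 - 16\right)} = \frac{1}{\frac{1}{9} \cdot \frac{1}{16} \cdot 78} = \frac{1}{\frac{13}{24}} = \frac{24}{13}$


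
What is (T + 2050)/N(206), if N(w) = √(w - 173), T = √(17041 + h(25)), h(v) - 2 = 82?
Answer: 5*√33*(410 + √685)/33 ≈ 379.64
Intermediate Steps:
h(v) = 84 (h(v) = 2 + 82 = 84)
T = 5*√685 (T = √(17041 + 84) = √17125 = 5*√685 ≈ 130.86)
N(w) = √(-173 + w)
(T + 2050)/N(206) = (5*√685 + 2050)/(√(-173 + 206)) = (2050 + 5*√685)/(√33) = (2050 + 5*√685)*(√33/33) = √33*(2050 + 5*√685)/33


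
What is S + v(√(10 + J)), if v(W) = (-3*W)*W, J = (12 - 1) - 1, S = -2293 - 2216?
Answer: -4569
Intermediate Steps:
S = -4509
J = 10 (J = 11 - 1 = 10)
v(W) = -3*W²
S + v(√(10 + J)) = -4509 - 3*(√(10 + 10))² = -4509 - 3*(√20)² = -4509 - 3*(2*√5)² = -4509 - 3*20 = -4509 - 60 = -4569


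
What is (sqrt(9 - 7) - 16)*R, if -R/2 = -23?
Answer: -736 + 46*sqrt(2) ≈ -670.95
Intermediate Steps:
R = 46 (R = -2*(-23) = 46)
(sqrt(9 - 7) - 16)*R = (sqrt(9 - 7) - 16)*46 = (sqrt(2) - 16)*46 = (-16 + sqrt(2))*46 = -736 + 46*sqrt(2)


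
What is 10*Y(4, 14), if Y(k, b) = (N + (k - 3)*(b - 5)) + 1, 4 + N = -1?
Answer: 50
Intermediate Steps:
N = -5 (N = -4 - 1 = -5)
Y(k, b) = -4 + (-5 + b)*(-3 + k) (Y(k, b) = (-5 + (k - 3)*(b - 5)) + 1 = (-5 + (-3 + k)*(-5 + b)) + 1 = (-5 + (-5 + b)*(-3 + k)) + 1 = -4 + (-5 + b)*(-3 + k))
10*Y(4, 14) = 10*(11 - 5*4 - 3*14 + 14*4) = 10*(11 - 20 - 42 + 56) = 10*5 = 50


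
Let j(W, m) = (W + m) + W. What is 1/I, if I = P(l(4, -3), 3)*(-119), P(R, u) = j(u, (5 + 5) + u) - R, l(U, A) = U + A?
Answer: -1/2142 ≈ -0.00046685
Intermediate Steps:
l(U, A) = A + U
j(W, m) = m + 2*W
P(R, u) = 10 - R + 3*u (P(R, u) = (((5 + 5) + u) + 2*u) - R = ((10 + u) + 2*u) - R = (10 + 3*u) - R = 10 - R + 3*u)
I = -2142 (I = (10 - (-3 + 4) + 3*3)*(-119) = (10 - 1*1 + 9)*(-119) = (10 - 1 + 9)*(-119) = 18*(-119) = -2142)
1/I = 1/(-2142) = -1/2142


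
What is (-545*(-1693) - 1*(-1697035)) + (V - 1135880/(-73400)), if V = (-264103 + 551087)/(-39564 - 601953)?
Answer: 3083909360008009/1177183695 ≈ 2.6197e+6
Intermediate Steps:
V = -286984/641517 (V = 286984/(-641517) = 286984*(-1/641517) = -286984/641517 ≈ -0.44735)
(-545*(-1693) - 1*(-1697035)) + (V - 1135880/(-73400)) = (-545*(-1693) - 1*(-1697035)) + (-286984/641517 - 1135880/(-73400)) = (922685 + 1697035) + (-286984/641517 - 1135880*(-1)/73400) = 2619720 + (-286984/641517 - 1*(-28397/1835)) = 2619720 + (-286984/641517 + 28397/1835) = 2619720 + 17690542609/1177183695 = 3083909360008009/1177183695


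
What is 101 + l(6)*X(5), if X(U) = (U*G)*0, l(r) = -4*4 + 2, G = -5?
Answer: 101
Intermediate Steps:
l(r) = -14 (l(r) = -16 + 2 = -14)
X(U) = 0 (X(U) = (U*(-5))*0 = -5*U*0 = 0)
101 + l(6)*X(5) = 101 - 14*0 = 101 + 0 = 101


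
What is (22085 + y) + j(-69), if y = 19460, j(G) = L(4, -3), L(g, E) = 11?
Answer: 41556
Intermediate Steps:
j(G) = 11
(22085 + y) + j(-69) = (22085 + 19460) + 11 = 41545 + 11 = 41556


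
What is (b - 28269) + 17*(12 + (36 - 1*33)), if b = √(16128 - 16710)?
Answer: -28014 + I*√582 ≈ -28014.0 + 24.125*I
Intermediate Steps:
b = I*√582 (b = √(-582) = I*√582 ≈ 24.125*I)
(b - 28269) + 17*(12 + (36 - 1*33)) = (I*√582 - 28269) + 17*(12 + (36 - 1*33)) = (-28269 + I*√582) + 17*(12 + (36 - 33)) = (-28269 + I*√582) + 17*(12 + 3) = (-28269 + I*√582) + 17*15 = (-28269 + I*√582) + 255 = -28014 + I*√582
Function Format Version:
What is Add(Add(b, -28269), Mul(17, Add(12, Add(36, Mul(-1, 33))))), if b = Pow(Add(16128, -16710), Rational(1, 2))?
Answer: Add(-28014, Mul(I, Pow(582, Rational(1, 2)))) ≈ Add(-28014., Mul(24.125, I))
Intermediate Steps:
b = Mul(I, Pow(582, Rational(1, 2))) (b = Pow(-582, Rational(1, 2)) = Mul(I, Pow(582, Rational(1, 2))) ≈ Mul(24.125, I))
Add(Add(b, -28269), Mul(17, Add(12, Add(36, Mul(-1, 33))))) = Add(Add(Mul(I, Pow(582, Rational(1, 2))), -28269), Mul(17, Add(12, Add(36, Mul(-1, 33))))) = Add(Add(-28269, Mul(I, Pow(582, Rational(1, 2)))), Mul(17, Add(12, Add(36, -33)))) = Add(Add(-28269, Mul(I, Pow(582, Rational(1, 2)))), Mul(17, Add(12, 3))) = Add(Add(-28269, Mul(I, Pow(582, Rational(1, 2)))), Mul(17, 15)) = Add(Add(-28269, Mul(I, Pow(582, Rational(1, 2)))), 255) = Add(-28014, Mul(I, Pow(582, Rational(1, 2))))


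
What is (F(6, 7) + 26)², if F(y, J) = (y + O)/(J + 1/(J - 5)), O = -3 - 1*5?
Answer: 148996/225 ≈ 662.20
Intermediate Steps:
O = -8 (O = -3 - 5 = -8)
F(y, J) = (-8 + y)/(J + 1/(-5 + J)) (F(y, J) = (y - 8)/(J + 1/(J - 5)) = (-8 + y)/(J + 1/(-5 + J)))
(F(6, 7) + 26)² = ((40 - 8*7 - 5*6 + 7*6)/(1 + 7² - 5*7) + 26)² = ((40 - 56 - 30 + 42)/(1 + 49 - 35) + 26)² = (-4/15 + 26)² = (386/15)² = 148996/225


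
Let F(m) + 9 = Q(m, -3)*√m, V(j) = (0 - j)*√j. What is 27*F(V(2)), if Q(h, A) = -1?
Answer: -243 - 27*I*2^(¾) ≈ -243.0 - 45.408*I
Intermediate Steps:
V(j) = -j^(3/2) (V(j) = (-j)*√j = -j^(3/2))
F(m) = -9 - √m
27*F(V(2)) = 27*(-9 - √(-2^(3/2))) = 27*(-9 - √(-2*√2)) = 27*(-9 - I*2^(¾)) = -243 - 27*I*2^(¾)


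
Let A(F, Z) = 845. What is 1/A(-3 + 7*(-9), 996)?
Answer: 1/845 ≈ 0.0011834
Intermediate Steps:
1/A(-3 + 7*(-9), 996) = 1/845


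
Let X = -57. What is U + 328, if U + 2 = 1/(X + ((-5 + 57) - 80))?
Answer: 27709/85 ≈ 325.99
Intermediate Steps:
U = -171/85 (U = -2 + 1/(-57 + ((-5 + 57) - 80)) = -2 + 1/(-57 + (52 - 80)) = -2 + 1/(-57 - 28) = -2 + 1/(-85) = -2 - 1/85 = -171/85 ≈ -2.0118)
U + 328 = -171/85 + 328 = 27709/85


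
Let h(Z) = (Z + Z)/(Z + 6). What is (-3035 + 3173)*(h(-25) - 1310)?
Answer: -3427920/19 ≈ -1.8042e+5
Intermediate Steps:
h(Z) = 2*Z/(6 + Z) (h(Z) = (2*Z)/(6 + Z) = 2*Z/(6 + Z))
(-3035 + 3173)*(h(-25) - 1310) = (-3035 + 3173)*(2*(-25)/(6 - 25) - 1310) = 138*(2*(-25)/(-19) - 1310) = 138*(2*(-25)*(-1/19) - 1310) = 138*(50/19 - 1310) = 138*(-24840/19) = -3427920/19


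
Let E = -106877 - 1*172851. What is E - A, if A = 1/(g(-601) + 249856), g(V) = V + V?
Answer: -69555486113/248654 ≈ -2.7973e+5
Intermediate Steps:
g(V) = 2*V
A = 1/248654 (A = 1/(2*(-601) + 249856) = 1/(-1202 + 249856) = 1/248654 ≈ 4.0217e-6)
E = -279728 (E = -106877 - 172851 = -279728)
E - A = -279728 - 1*1/248654 = -279728 - 1/248654 = -69555486113/248654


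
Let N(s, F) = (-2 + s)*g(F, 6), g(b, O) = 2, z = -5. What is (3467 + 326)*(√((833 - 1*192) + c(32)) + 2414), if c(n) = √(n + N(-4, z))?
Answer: 9156302 + 3793*√(641 + 2*√5) ≈ 9.2527e+6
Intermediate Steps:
N(s, F) = -4 + 2*s (N(s, F) = (-2 + s)*2 = -4 + 2*s)
c(n) = √(-12 + n) (c(n) = √(n + (-4 + 2*(-4))) = √(n + (-4 - 8)) = √(n - 12) = √(-12 + n))
(3467 + 326)*(√((833 - 1*192) + c(32)) + 2414) = (3467 + 326)*(√((833 - 1*192) + √(-12 + 32)) + 2414) = 3793*(√((833 - 192) + √20) + 2414) = 3793*(√(641 + 2*√5) + 2414) = 3793*(2414 + √(641 + 2*√5)) = 9156302 + 3793*√(641 + 2*√5)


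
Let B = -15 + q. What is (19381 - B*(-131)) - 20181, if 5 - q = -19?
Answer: 379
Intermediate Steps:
q = 24 (q = 5 - 1*(-19) = 5 + 19 = 24)
B = 9 (B = -15 + 24 = 9)
(19381 - B*(-131)) - 20181 = (19381 - 9*(-131)) - 20181 = (19381 - 1*(-1179)) - 20181 = (19381 + 1179) - 20181 = 20560 - 20181 = 379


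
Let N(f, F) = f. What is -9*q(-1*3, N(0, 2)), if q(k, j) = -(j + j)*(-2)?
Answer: 0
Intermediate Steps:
q(k, j) = 4*j (q(k, j) = -2*j*(-2) = 4*j)
-9*q(-1*3, N(0, 2)) = -36*0 = -9*0 = 0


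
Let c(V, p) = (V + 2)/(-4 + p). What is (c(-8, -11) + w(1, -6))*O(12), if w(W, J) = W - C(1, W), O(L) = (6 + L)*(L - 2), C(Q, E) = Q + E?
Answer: -108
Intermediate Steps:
c(V, p) = (2 + V)/(-4 + p)
C(Q, E) = E + Q
O(L) = (-2 + L)*(6 + L) (O(L) = (6 + L)*(-2 + L) = (-2 + L)*(6 + L))
w(W, J) = -1 (w(W, J) = W - (W + 1) = W - (1 + W) = W + (-1 - W) = -1)
(c(-8, -11) + w(1, -6))*O(12) = ((2 - 8)/(-4 - 11) - 1)*(-12 + 12² + 4*12) = (-6/(-15) - 1)*(-12 + 144 + 48) = (-1/15*(-6) - 1)*180 = (⅖ - 1)*180 = -⅗*180 = -108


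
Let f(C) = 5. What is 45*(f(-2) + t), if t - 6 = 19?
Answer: 1350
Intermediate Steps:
t = 25 (t = 6 + 19 = 25)
45*(f(-2) + t) = 45*(5 + 25) = 45*30 = 1350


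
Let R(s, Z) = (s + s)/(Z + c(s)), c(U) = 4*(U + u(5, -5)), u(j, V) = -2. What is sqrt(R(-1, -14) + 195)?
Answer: 2*sqrt(8242)/13 ≈ 13.967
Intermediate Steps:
c(U) = -8 + 4*U (c(U) = 4*(U - 2) = 4*(-2 + U) = -8 + 4*U)
R(s, Z) = 2*s/(-8 + Z + 4*s) (R(s, Z) = (s + s)/(Z + (-8 + 4*s)) = (2*s)/(-8 + Z + 4*s) = 2*s/(-8 + Z + 4*s))
sqrt(R(-1, -14) + 195) = sqrt(2*(-1)/(-8 - 14 + 4*(-1)) + 195) = sqrt(2*(-1)/(-8 - 14 - 4) + 195) = sqrt(2*(-1)/(-26) + 195) = sqrt(2*(-1)*(-1/26) + 195) = sqrt(1/13 + 195) = sqrt(2536/13) = 2*sqrt(8242)/13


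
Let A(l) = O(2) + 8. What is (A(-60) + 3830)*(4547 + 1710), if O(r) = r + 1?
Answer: 24033137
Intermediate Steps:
O(r) = 1 + r
A(l) = 11 (A(l) = (1 + 2) + 8 = 3 + 8 = 11)
(A(-60) + 3830)*(4547 + 1710) = (11 + 3830)*(4547 + 1710) = 3841*6257 = 24033137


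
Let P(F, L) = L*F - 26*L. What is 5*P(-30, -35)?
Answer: 9800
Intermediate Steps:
P(F, L) = -26*L + F*L (P(F, L) = F*L - 26*L = -26*L + F*L)
5*P(-30, -35) = 5*(-35*(-26 - 30)) = 5*(-35*(-56)) = 5*1960 = 9800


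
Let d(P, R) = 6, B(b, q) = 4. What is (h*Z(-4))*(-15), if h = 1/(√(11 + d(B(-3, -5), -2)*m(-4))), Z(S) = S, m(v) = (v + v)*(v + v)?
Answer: 12*√395/79 ≈ 3.0189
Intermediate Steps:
m(v) = 4*v² (m(v) = (2*v)*(2*v) = 4*v²)
h = √395/395 (h = 1/(√(11 + 6*(4*(-4)²))) = 1/(√(11 + 6*(4*16))) = 1/(√(11 + 6*64)) = 1/(√(11 + 384)) = 1/(√395) = √395/395 ≈ 0.050315)
(h*Z(-4))*(-15) = ((√395/395)*(-4))*(-15) = -4*√395/395*(-15) = 12*√395/79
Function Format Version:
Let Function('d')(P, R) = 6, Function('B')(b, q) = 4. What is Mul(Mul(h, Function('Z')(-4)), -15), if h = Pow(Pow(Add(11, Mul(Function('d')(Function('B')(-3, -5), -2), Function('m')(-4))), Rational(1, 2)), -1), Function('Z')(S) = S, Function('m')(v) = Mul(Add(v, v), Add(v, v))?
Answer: Mul(Rational(12, 79), Pow(395, Rational(1, 2))) ≈ 3.0189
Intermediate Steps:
Function('m')(v) = Mul(4, Pow(v, 2)) (Function('m')(v) = Mul(Mul(2, v), Mul(2, v)) = Mul(4, Pow(v, 2)))
h = Mul(Rational(1, 395), Pow(395, Rational(1, 2))) (h = Pow(Pow(Add(11, Mul(6, Mul(4, Pow(-4, 2)))), Rational(1, 2)), -1) = Pow(Pow(Add(11, Mul(6, Mul(4, 16))), Rational(1, 2)), -1) = Pow(Pow(Add(11, Mul(6, 64)), Rational(1, 2)), -1) = Pow(Pow(Add(11, 384), Rational(1, 2)), -1) = Pow(Pow(395, Rational(1, 2)), -1) = Mul(Rational(1, 395), Pow(395, Rational(1, 2))) ≈ 0.050315)
Mul(Mul(h, Function('Z')(-4)), -15) = Mul(Mul(Mul(Rational(1, 395), Pow(395, Rational(1, 2))), -4), -15) = Mul(Mul(Rational(-4, 395), Pow(395, Rational(1, 2))), -15) = Mul(Rational(12, 79), Pow(395, Rational(1, 2)))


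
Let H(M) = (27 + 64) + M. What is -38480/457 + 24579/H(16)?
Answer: 7115243/48899 ≈ 145.51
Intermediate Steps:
H(M) = 91 + M
-38480/457 + 24579/H(16) = -38480/457 + 24579/(91 + 16) = -38480*1/457 + 24579/107 = -38480/457 + 24579*(1/107) = -38480/457 + 24579/107 = 7115243/48899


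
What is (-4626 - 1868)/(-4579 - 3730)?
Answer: 6494/8309 ≈ 0.78156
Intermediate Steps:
(-4626 - 1868)/(-4579 - 3730) = -6494/(-8309) = -6494*(-1/8309) = 6494/8309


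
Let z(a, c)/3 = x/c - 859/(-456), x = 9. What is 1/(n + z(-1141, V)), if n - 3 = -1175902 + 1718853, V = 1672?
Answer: 418/226957141 ≈ 1.8418e-6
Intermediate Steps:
n = 542954 (n = 3 + (-1175902 + 1718853) = 3 + 542951 = 542954)
z(a, c) = 859/152 + 27/c (z(a, c) = 3*(9/c - 859/(-456)) = 3*(9/c - 859*(-1/456)) = 3*(9/c + 859/456) = 3*(859/456 + 9/c) = 859/152 + 27/c)
1/(n + z(-1141, V)) = 1/(542954 + (859/152 + 27/1672)) = 1/(542954 + 2369/418) = 1/(226957141/418) = 418/226957141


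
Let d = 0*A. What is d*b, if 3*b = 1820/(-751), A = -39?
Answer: 0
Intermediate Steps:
b = -1820/2253 (b = (1820/(-751))/3 = (1820*(-1/751))/3 = (1/3)*(-1820/751) = -1820/2253 ≈ -0.80781)
d = 0 (d = 0*(-39) = 0)
d*b = 0*(-1820/2253) = 0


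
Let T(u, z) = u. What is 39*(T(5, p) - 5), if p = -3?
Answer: 0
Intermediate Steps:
39*(T(5, p) - 5) = 39*(5 - 5) = 39*0 = 0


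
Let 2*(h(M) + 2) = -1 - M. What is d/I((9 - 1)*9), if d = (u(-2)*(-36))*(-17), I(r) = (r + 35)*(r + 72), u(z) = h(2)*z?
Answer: 119/428 ≈ 0.27804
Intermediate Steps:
h(M) = -5/2 - M/2 (h(M) = -2 + (-1 - M)/2 = -2 + (-1/2 - M/2) = -5/2 - M/2)
u(z) = -7*z/2 (u(z) = (-5/2 - 1/2*2)*z = (-5/2 - 1)*z = -7*z/2)
I(r) = (35 + r)*(72 + r)
d = 4284 (d = (-7/2*(-2)*(-36))*(-17) = (7*(-36))*(-17) = -252*(-17) = 4284)
d/I((9 - 1)*9) = 4284/(2520 + ((9 - 1)*9)**2 + 107*((9 - 1)*9)) = 4284/(2520 + (8*9)**2 + 107*(8*9)) = 4284/(2520 + 72**2 + 107*72) = 4284/(2520 + 5184 + 7704) = 4284/15408 = 4284*(1/15408) = 119/428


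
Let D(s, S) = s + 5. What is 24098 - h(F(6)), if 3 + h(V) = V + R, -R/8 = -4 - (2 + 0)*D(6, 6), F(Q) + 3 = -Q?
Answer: 23902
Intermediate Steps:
D(s, S) = 5 + s
F(Q) = -3 - Q
R = 208 (R = -8*(-4 - (2 + 0)*(5 + 6)) = -8*(-4 - 2*11) = -8*(-4 - 1*22) = -8*(-4 - 22) = -8*(-26) = 208)
h(V) = 205 + V (h(V) = -3 + (V + 208) = -3 + (208 + V) = 205 + V)
24098 - h(F(6)) = 24098 - (205 + (-3 - 1*6)) = 24098 - (205 + (-3 - 6)) = 24098 - (205 - 9) = 24098 - 1*196 = 24098 - 196 = 23902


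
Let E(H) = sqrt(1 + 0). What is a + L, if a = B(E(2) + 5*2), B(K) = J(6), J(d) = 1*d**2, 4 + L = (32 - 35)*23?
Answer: -37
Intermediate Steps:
E(H) = 1 (E(H) = sqrt(1) = 1)
L = -73 (L = -4 + (32 - 35)*23 = -4 - 3*23 = -4 - 69 = -73)
J(d) = d**2
B(K) = 36 (B(K) = 6**2 = 36)
a = 36
a + L = 36 - 73 = -37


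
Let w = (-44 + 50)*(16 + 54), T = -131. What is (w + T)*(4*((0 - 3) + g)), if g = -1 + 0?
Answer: -4624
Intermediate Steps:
g = -1
w = 420 (w = 6*70 = 420)
(w + T)*(4*((0 - 3) + g)) = (420 - 131)*(4*((0 - 3) - 1)) = 289*(4*(-3 - 1)) = 289*(4*(-4)) = 289*(-16) = -4624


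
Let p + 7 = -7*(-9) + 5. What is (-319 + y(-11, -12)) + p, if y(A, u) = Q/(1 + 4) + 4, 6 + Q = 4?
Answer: -1272/5 ≈ -254.40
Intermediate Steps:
Q = -2 (Q = -6 + 4 = -2)
p = 61 (p = -7 + (-7*(-9) + 5) = -7 + (63 + 5) = -7 + 68 = 61)
y(A, u) = 18/5 (y(A, u) = -2/(1 + 4) + 4 = -2/5 + 4 = 18/5)
(-319 + y(-11, -12)) + p = (-319 + 18/5) + 61 = -1577/5 + 61 = -1272/5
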